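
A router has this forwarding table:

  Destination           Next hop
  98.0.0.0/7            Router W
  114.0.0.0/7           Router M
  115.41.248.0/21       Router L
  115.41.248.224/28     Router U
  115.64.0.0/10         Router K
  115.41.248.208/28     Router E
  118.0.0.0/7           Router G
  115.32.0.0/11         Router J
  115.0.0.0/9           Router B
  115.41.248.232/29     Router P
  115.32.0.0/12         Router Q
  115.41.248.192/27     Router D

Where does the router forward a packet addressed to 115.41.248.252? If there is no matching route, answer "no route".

Routes whose prefix contains 115.41.248.252:
  114.0.0.0/7 (114.0.0.0 - 115.255.255.255) -> Router M
  115.0.0.0/9 (115.0.0.0 - 115.127.255.255) -> Router B
  115.32.0.0/11 (115.32.0.0 - 115.63.255.255) -> Router J
  115.32.0.0/12 (115.32.0.0 - 115.47.255.255) -> Router Q
  115.41.248.0/21 (115.41.248.0 - 115.41.255.255) -> Router L
More-specific entries that do NOT match:
  115.41.248.232/29 (115.41.248.232 - 115.41.248.239) does not contain 115.41.248.252
  115.41.248.224/28 (115.41.248.224 - 115.41.248.239) does not contain 115.41.248.252
  115.41.248.208/28 (115.41.248.208 - 115.41.248.223) does not contain 115.41.248.252
  115.41.248.192/27 (115.41.248.192 - 115.41.248.223) does not contain 115.41.248.252
Longest matching prefix is /21 -> next hop Router L.

Router L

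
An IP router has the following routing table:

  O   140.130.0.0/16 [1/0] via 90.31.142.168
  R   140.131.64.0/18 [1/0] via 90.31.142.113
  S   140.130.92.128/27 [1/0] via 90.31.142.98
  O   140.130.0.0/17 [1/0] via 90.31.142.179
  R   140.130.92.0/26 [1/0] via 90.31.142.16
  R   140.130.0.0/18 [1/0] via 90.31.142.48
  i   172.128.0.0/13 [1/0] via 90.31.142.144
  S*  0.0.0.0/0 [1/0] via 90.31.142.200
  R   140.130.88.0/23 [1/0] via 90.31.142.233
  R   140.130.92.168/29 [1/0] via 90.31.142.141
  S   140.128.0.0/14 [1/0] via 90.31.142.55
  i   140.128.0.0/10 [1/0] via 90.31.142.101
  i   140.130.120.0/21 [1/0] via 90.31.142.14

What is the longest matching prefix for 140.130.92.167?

140.130.0.0/17

Entries matching 140.130.92.167:
  0.0.0.0/0 (default, matches everything)
  140.128.0.0/10 (140.128.0.0 - 140.191.255.255)
  140.128.0.0/14 (140.128.0.0 - 140.131.255.255)
  140.130.0.0/16 (140.130.0.0 - 140.130.255.255)
  140.130.0.0/17 (140.130.0.0 - 140.130.127.255)
Most specific is 140.130.0.0/17.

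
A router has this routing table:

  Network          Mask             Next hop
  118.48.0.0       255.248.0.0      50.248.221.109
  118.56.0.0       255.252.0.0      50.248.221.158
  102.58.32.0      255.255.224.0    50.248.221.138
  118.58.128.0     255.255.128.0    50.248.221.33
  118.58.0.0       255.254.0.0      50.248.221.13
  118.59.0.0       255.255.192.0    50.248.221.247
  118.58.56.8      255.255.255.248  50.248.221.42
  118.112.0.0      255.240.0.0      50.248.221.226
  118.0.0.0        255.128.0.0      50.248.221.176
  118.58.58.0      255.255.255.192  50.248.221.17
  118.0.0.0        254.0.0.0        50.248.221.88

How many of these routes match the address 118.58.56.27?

4

Prefixes containing 118.58.56.27:
  118.0.0.0/7 (118.0.0.0 - 119.255.255.255)
  118.0.0.0/9 (118.0.0.0 - 118.127.255.255)
  118.56.0.0/14 (118.56.0.0 - 118.59.255.255)
  118.58.0.0/15 (118.58.0.0 - 118.59.255.255)
Total matching entries: 4.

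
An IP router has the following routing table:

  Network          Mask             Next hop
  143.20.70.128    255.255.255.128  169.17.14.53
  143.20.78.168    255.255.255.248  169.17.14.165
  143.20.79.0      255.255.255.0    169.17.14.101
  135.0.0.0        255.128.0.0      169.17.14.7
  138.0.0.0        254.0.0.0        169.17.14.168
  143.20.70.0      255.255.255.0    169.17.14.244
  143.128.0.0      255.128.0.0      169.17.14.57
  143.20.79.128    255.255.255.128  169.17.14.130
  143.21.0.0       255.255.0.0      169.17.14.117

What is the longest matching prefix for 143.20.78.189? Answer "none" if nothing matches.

none

143.20.78.189 is outside every listed prefix and there is no default route.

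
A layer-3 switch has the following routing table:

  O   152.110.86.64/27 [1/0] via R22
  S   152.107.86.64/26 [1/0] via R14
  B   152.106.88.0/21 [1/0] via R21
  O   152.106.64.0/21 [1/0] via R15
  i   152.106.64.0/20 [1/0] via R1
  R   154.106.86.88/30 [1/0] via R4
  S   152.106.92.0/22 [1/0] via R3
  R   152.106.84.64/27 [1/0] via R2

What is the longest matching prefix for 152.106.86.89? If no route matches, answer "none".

none

152.106.86.89 is outside every listed prefix and there is no default route.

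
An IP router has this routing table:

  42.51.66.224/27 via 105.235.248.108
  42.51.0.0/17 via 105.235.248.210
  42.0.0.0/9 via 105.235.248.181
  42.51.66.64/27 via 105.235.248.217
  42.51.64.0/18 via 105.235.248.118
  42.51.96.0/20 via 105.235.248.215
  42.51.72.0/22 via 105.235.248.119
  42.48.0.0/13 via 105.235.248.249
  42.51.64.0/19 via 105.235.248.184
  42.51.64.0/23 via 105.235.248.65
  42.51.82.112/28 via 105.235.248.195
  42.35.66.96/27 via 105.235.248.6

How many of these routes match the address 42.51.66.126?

Prefixes containing 42.51.66.126:
  42.0.0.0/9 (42.0.0.0 - 42.127.255.255)
  42.48.0.0/13 (42.48.0.0 - 42.55.255.255)
  42.51.0.0/17 (42.51.0.0 - 42.51.127.255)
  42.51.64.0/18 (42.51.64.0 - 42.51.127.255)
  42.51.64.0/19 (42.51.64.0 - 42.51.95.255)
Total matching entries: 5.

5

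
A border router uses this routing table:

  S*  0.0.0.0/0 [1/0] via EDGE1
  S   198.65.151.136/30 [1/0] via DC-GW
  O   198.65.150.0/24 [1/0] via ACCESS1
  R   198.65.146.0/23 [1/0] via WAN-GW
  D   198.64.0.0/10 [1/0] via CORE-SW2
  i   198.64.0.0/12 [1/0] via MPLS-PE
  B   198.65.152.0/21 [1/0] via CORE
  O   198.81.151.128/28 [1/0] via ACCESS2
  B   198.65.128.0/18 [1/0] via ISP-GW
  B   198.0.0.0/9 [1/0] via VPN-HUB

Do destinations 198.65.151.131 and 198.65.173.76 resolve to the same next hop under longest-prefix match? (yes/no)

yes

198.65.151.131: longest match 198.65.128.0/18 -> ISP-GW
198.65.173.76: longest match 198.65.128.0/18 -> ISP-GW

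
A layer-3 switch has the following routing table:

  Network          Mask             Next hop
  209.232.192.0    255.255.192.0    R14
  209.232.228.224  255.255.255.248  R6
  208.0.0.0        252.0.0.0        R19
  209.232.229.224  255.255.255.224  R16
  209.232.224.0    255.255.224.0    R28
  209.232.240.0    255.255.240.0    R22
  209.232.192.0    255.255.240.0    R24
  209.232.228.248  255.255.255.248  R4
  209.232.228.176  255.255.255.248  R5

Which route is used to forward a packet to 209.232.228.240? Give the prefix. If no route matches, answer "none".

Entries matching 209.232.228.240:
  208.0.0.0/6 (208.0.0.0 - 211.255.255.255)
  209.232.192.0/18 (209.232.192.0 - 209.232.255.255)
  209.232.224.0/19 (209.232.224.0 - 209.232.255.255)
Most specific is 209.232.224.0/19.

209.232.224.0/19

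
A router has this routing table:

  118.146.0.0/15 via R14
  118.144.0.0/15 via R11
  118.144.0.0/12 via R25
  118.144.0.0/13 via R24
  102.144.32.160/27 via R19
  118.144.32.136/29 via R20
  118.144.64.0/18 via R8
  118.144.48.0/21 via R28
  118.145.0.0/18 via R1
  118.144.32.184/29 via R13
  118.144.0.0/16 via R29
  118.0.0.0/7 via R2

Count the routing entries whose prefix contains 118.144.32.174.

Prefixes containing 118.144.32.174:
  118.0.0.0/7 (118.0.0.0 - 119.255.255.255)
  118.144.0.0/12 (118.144.0.0 - 118.159.255.255)
  118.144.0.0/13 (118.144.0.0 - 118.151.255.255)
  118.144.0.0/15 (118.144.0.0 - 118.145.255.255)
  118.144.0.0/16 (118.144.0.0 - 118.144.255.255)
Total matching entries: 5.

5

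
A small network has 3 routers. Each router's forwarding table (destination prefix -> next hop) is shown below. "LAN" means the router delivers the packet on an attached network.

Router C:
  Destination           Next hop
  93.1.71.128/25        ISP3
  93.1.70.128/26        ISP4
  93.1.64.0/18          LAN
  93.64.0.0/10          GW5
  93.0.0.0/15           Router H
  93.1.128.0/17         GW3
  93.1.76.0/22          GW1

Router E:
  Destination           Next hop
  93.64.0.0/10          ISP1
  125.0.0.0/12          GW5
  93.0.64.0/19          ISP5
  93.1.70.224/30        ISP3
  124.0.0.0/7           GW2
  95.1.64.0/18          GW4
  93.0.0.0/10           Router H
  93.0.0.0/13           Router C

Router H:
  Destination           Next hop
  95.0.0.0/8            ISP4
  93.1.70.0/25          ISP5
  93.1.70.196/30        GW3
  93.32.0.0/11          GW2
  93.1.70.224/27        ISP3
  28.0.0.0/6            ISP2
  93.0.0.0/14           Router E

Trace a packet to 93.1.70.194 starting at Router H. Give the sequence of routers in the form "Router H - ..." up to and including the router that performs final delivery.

Router H - Router E - Router C

At Router H: longest match for 93.1.70.194 is 93.0.0.0/14 -> Router E
At Router E: longest match for 93.1.70.194 is 93.0.0.0/13 -> Router C
At Router C: longest match for 93.1.70.194 is 93.1.64.0/18 -> LAN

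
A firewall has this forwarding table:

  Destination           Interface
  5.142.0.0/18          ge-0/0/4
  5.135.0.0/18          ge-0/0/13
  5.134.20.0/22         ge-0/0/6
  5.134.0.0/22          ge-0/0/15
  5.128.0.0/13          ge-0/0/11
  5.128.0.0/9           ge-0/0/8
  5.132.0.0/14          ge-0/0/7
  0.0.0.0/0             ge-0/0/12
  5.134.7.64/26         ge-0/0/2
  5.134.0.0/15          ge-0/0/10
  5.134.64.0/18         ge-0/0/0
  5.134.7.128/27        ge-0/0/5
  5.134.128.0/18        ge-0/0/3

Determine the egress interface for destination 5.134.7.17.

Routes whose prefix contains 5.134.7.17:
  0.0.0.0/0 (default, matches everything) -> ge-0/0/12
  5.128.0.0/9 (5.128.0.0 - 5.255.255.255) -> ge-0/0/8
  5.128.0.0/13 (5.128.0.0 - 5.135.255.255) -> ge-0/0/11
  5.132.0.0/14 (5.132.0.0 - 5.135.255.255) -> ge-0/0/7
  5.134.0.0/15 (5.134.0.0 - 5.135.255.255) -> ge-0/0/10
More-specific entries that do NOT match:
  5.134.7.128/27 (5.134.7.128 - 5.134.7.159) does not contain 5.134.7.17
  5.134.7.64/26 (5.134.7.64 - 5.134.7.127) does not contain 5.134.7.17
  5.134.20.0/22 (5.134.20.0 - 5.134.23.255) does not contain 5.134.7.17
  5.134.0.0/22 (5.134.0.0 - 5.134.3.255) does not contain 5.134.7.17
  5.142.0.0/18 (5.142.0.0 - 5.142.63.255) does not contain 5.134.7.17
  5.135.0.0/18 (5.135.0.0 - 5.135.63.255) does not contain 5.134.7.17
  5.134.64.0/18 (5.134.64.0 - 5.134.127.255) does not contain 5.134.7.17
  5.134.128.0/18 (5.134.128.0 - 5.134.191.255) does not contain 5.134.7.17
Longest matching prefix is /15 -> interface ge-0/0/10.

ge-0/0/10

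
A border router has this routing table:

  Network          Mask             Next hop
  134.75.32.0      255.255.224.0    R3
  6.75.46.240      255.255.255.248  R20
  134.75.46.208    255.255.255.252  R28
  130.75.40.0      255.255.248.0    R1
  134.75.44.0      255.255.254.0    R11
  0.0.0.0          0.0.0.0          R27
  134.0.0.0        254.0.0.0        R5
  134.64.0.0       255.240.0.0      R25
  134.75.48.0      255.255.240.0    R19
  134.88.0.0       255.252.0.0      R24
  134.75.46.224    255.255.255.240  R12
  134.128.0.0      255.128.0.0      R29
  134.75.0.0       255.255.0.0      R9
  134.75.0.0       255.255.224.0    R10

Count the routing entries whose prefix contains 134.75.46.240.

5

Prefixes containing 134.75.46.240:
  0.0.0.0/0 (default, matches everything)
  134.0.0.0/7 (134.0.0.0 - 135.255.255.255)
  134.64.0.0/12 (134.64.0.0 - 134.79.255.255)
  134.75.0.0/16 (134.75.0.0 - 134.75.255.255)
  134.75.32.0/19 (134.75.32.0 - 134.75.63.255)
Total matching entries: 5.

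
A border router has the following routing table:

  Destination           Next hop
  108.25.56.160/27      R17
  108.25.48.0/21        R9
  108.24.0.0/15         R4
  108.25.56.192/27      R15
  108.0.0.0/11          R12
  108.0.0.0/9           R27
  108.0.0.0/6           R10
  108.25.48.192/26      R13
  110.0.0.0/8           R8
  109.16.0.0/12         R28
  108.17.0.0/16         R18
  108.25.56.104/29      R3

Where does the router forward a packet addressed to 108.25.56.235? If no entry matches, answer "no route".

Routes whose prefix contains 108.25.56.235:
  108.0.0.0/6 (108.0.0.0 - 111.255.255.255) -> R10
  108.0.0.0/9 (108.0.0.0 - 108.127.255.255) -> R27
  108.0.0.0/11 (108.0.0.0 - 108.31.255.255) -> R12
  108.24.0.0/15 (108.24.0.0 - 108.25.255.255) -> R4
More-specific entries that do NOT match:
  108.25.56.104/29 (108.25.56.104 - 108.25.56.111) does not contain 108.25.56.235
  108.25.56.160/27 (108.25.56.160 - 108.25.56.191) does not contain 108.25.56.235
  108.25.56.192/27 (108.25.56.192 - 108.25.56.223) does not contain 108.25.56.235
  108.25.48.192/26 (108.25.48.192 - 108.25.48.255) does not contain 108.25.56.235
  108.25.48.0/21 (108.25.48.0 - 108.25.55.255) does not contain 108.25.56.235
  108.17.0.0/16 (108.17.0.0 - 108.17.255.255) does not contain 108.25.56.235
Longest matching prefix is /15 -> next hop R4.

R4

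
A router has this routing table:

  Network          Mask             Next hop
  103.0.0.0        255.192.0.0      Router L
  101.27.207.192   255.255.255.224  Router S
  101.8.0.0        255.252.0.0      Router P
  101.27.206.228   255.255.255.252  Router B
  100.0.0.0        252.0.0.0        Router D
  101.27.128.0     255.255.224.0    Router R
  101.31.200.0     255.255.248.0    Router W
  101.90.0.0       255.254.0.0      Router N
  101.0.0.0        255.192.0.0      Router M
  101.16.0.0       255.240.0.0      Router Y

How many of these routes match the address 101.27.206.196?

3

Prefixes containing 101.27.206.196:
  100.0.0.0/6 (100.0.0.0 - 103.255.255.255)
  101.0.0.0/10 (101.0.0.0 - 101.63.255.255)
  101.16.0.0/12 (101.16.0.0 - 101.31.255.255)
Total matching entries: 3.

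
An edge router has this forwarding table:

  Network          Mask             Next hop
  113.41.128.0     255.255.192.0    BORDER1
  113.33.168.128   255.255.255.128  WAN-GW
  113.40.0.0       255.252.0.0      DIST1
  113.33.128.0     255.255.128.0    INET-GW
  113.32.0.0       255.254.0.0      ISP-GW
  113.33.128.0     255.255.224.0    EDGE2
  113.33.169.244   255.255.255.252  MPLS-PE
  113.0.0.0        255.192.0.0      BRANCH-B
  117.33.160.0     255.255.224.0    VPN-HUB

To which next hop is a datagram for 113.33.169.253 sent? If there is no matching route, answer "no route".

Routes whose prefix contains 113.33.169.253:
  113.0.0.0/10 (113.0.0.0 - 113.63.255.255) -> BRANCH-B
  113.32.0.0/15 (113.32.0.0 - 113.33.255.255) -> ISP-GW
  113.33.128.0/17 (113.33.128.0 - 113.33.255.255) -> INET-GW
More-specific entries that do NOT match:
  113.33.169.244/30 (113.33.169.244 - 113.33.169.247) does not contain 113.33.169.253
  113.33.168.128/25 (113.33.168.128 - 113.33.168.255) does not contain 113.33.169.253
  113.33.128.0/19 (113.33.128.0 - 113.33.159.255) does not contain 113.33.169.253
  117.33.160.0/19 (117.33.160.0 - 117.33.191.255) does not contain 113.33.169.253
  113.41.128.0/18 (113.41.128.0 - 113.41.191.255) does not contain 113.33.169.253
Longest matching prefix is /17 -> next hop INET-GW.

INET-GW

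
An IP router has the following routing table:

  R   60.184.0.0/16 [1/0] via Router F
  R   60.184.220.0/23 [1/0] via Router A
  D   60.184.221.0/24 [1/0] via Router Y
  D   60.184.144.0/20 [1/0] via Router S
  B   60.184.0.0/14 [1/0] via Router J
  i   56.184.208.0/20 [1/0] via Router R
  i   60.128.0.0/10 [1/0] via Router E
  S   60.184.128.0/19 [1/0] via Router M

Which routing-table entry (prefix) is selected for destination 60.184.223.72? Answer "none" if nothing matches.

60.184.0.0/16

Entries matching 60.184.223.72:
  60.128.0.0/10 (60.128.0.0 - 60.191.255.255)
  60.184.0.0/14 (60.184.0.0 - 60.187.255.255)
  60.184.0.0/16 (60.184.0.0 - 60.184.255.255)
Most specific is 60.184.0.0/16.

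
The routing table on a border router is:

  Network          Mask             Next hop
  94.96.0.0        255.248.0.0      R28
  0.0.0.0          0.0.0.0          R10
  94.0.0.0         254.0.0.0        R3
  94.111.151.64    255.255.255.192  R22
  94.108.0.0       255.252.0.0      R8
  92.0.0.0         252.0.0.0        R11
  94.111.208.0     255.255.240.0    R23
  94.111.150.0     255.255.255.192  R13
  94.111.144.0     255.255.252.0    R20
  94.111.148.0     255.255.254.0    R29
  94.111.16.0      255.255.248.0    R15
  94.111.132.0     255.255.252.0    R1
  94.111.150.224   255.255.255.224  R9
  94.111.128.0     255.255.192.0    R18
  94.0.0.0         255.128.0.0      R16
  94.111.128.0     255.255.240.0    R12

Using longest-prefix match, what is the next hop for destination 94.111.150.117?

Routes whose prefix contains 94.111.150.117:
  0.0.0.0/0 (default, matches everything) -> R10
  92.0.0.0/6 (92.0.0.0 - 95.255.255.255) -> R11
  94.0.0.0/7 (94.0.0.0 - 95.255.255.255) -> R3
  94.0.0.0/9 (94.0.0.0 - 94.127.255.255) -> R16
  94.108.0.0/14 (94.108.0.0 - 94.111.255.255) -> R8
  94.111.128.0/18 (94.111.128.0 - 94.111.191.255) -> R18
More-specific entries that do NOT match:
  94.111.150.224/27 (94.111.150.224 - 94.111.150.255) does not contain 94.111.150.117
  94.111.151.64/26 (94.111.151.64 - 94.111.151.127) does not contain 94.111.150.117
  94.111.150.0/26 (94.111.150.0 - 94.111.150.63) does not contain 94.111.150.117
  94.111.148.0/23 (94.111.148.0 - 94.111.149.255) does not contain 94.111.150.117
  94.111.144.0/22 (94.111.144.0 - 94.111.147.255) does not contain 94.111.150.117
  94.111.132.0/22 (94.111.132.0 - 94.111.135.255) does not contain 94.111.150.117
  94.111.16.0/21 (94.111.16.0 - 94.111.23.255) does not contain 94.111.150.117
  94.111.208.0/20 (94.111.208.0 - 94.111.223.255) does not contain 94.111.150.117
  94.111.128.0/20 (94.111.128.0 - 94.111.143.255) does not contain 94.111.150.117
Longest matching prefix is /18 -> next hop R18.

R18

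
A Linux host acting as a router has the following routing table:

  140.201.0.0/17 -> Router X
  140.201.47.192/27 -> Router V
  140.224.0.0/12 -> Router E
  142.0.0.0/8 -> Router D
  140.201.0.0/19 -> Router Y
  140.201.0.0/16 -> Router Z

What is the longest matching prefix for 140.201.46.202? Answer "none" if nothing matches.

Entries matching 140.201.46.202:
  140.201.0.0/16 (140.201.0.0 - 140.201.255.255)
  140.201.0.0/17 (140.201.0.0 - 140.201.127.255)
Most specific is 140.201.0.0/17.

140.201.0.0/17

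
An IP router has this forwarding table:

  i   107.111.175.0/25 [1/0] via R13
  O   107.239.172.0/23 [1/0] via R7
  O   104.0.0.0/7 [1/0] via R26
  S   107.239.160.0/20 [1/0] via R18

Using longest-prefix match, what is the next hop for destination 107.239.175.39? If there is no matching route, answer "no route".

R18

Routes whose prefix contains 107.239.175.39:
  107.239.160.0/20 (107.239.160.0 - 107.239.175.255) -> R18
More-specific entries that do NOT match:
  107.111.175.0/25 (107.111.175.0 - 107.111.175.127) does not contain 107.239.175.39
  107.239.172.0/23 (107.239.172.0 - 107.239.173.255) does not contain 107.239.175.39
Longest matching prefix is /20 -> next hop R18.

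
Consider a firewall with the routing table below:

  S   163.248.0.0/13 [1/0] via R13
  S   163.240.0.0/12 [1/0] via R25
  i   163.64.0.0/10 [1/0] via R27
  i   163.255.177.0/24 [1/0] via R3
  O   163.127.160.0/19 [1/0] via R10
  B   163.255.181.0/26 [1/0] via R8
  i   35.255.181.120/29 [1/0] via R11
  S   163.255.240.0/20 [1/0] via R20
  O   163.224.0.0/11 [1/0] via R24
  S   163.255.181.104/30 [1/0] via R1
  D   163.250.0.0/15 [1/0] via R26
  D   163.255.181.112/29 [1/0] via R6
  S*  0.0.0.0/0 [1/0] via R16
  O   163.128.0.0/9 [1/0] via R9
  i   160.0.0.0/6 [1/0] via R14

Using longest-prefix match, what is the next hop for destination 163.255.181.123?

Routes whose prefix contains 163.255.181.123:
  0.0.0.0/0 (default, matches everything) -> R16
  160.0.0.0/6 (160.0.0.0 - 163.255.255.255) -> R14
  163.128.0.0/9 (163.128.0.0 - 163.255.255.255) -> R9
  163.224.0.0/11 (163.224.0.0 - 163.255.255.255) -> R24
  163.240.0.0/12 (163.240.0.0 - 163.255.255.255) -> R25
  163.248.0.0/13 (163.248.0.0 - 163.255.255.255) -> R13
More-specific entries that do NOT match:
  163.255.181.104/30 (163.255.181.104 - 163.255.181.107) does not contain 163.255.181.123
  35.255.181.120/29 (35.255.181.120 - 35.255.181.127) does not contain 163.255.181.123
  163.255.181.112/29 (163.255.181.112 - 163.255.181.119) does not contain 163.255.181.123
  163.255.181.0/26 (163.255.181.0 - 163.255.181.63) does not contain 163.255.181.123
  163.255.177.0/24 (163.255.177.0 - 163.255.177.255) does not contain 163.255.181.123
  163.255.240.0/20 (163.255.240.0 - 163.255.255.255) does not contain 163.255.181.123
  163.127.160.0/19 (163.127.160.0 - 163.127.191.255) does not contain 163.255.181.123
  163.250.0.0/15 (163.250.0.0 - 163.251.255.255) does not contain 163.255.181.123
Longest matching prefix is /13 -> next hop R13.

R13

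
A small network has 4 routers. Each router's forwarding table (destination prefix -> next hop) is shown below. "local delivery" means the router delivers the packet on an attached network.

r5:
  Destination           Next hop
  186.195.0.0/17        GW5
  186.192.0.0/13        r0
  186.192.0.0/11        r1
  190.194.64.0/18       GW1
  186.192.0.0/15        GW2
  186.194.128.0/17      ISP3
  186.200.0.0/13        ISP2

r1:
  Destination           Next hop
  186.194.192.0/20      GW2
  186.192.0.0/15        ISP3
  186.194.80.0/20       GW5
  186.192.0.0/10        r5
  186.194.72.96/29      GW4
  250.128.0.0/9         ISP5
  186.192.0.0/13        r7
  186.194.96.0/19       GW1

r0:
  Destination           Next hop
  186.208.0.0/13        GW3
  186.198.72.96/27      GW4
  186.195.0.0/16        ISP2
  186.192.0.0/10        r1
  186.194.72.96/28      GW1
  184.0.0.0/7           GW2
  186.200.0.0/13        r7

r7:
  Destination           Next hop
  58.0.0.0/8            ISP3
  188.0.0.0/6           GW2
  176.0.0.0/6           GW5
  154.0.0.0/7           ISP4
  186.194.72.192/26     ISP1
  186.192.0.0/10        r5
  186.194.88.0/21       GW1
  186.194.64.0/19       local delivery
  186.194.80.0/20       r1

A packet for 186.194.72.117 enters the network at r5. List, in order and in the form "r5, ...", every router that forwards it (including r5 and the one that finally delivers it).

At r5: longest match for 186.194.72.117 is 186.192.0.0/13 -> r0
At r0: longest match for 186.194.72.117 is 186.192.0.0/10 -> r1
At r1: longest match for 186.194.72.117 is 186.192.0.0/13 -> r7
At r7: longest match for 186.194.72.117 is 186.194.64.0/19 -> local delivery

r5, r0, r1, r7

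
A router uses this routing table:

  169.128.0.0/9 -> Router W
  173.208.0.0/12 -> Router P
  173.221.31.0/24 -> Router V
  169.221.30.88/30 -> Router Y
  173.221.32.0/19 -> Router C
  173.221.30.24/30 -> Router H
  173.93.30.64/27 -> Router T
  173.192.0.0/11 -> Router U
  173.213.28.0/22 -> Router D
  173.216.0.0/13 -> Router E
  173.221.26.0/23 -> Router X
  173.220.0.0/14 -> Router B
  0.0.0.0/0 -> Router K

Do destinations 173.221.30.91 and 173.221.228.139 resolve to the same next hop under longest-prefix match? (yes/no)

yes

173.221.30.91: longest match 173.220.0.0/14 -> Router B
173.221.228.139: longest match 173.220.0.0/14 -> Router B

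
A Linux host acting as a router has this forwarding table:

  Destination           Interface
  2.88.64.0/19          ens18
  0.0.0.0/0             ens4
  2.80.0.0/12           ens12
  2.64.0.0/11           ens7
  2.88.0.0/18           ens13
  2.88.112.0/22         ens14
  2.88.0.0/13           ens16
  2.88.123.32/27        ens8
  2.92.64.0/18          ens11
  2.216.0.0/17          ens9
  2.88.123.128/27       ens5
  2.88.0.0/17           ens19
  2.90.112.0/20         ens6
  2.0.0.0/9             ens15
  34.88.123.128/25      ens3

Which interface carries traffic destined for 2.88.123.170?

Routes whose prefix contains 2.88.123.170:
  0.0.0.0/0 (default, matches everything) -> ens4
  2.0.0.0/9 (2.0.0.0 - 2.127.255.255) -> ens15
  2.64.0.0/11 (2.64.0.0 - 2.95.255.255) -> ens7
  2.80.0.0/12 (2.80.0.0 - 2.95.255.255) -> ens12
  2.88.0.0/13 (2.88.0.0 - 2.95.255.255) -> ens16
  2.88.0.0/17 (2.88.0.0 - 2.88.127.255) -> ens19
More-specific entries that do NOT match:
  2.88.123.32/27 (2.88.123.32 - 2.88.123.63) does not contain 2.88.123.170
  2.88.123.128/27 (2.88.123.128 - 2.88.123.159) does not contain 2.88.123.170
  34.88.123.128/25 (34.88.123.128 - 34.88.123.255) does not contain 2.88.123.170
  2.88.112.0/22 (2.88.112.0 - 2.88.115.255) does not contain 2.88.123.170
  2.90.112.0/20 (2.90.112.0 - 2.90.127.255) does not contain 2.88.123.170
  2.88.64.0/19 (2.88.64.0 - 2.88.95.255) does not contain 2.88.123.170
  2.88.0.0/18 (2.88.0.0 - 2.88.63.255) does not contain 2.88.123.170
  2.92.64.0/18 (2.92.64.0 - 2.92.127.255) does not contain 2.88.123.170
Longest matching prefix is /17 -> interface ens19.

ens19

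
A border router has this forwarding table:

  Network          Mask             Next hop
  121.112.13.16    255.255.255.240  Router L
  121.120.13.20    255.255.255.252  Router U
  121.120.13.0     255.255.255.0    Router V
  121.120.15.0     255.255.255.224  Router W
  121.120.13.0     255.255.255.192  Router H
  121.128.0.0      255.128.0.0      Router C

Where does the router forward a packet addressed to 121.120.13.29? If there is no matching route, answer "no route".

Router H

Routes whose prefix contains 121.120.13.29:
  121.120.13.0/24 (121.120.13.0 - 121.120.13.255) -> Router V
  121.120.13.0/26 (121.120.13.0 - 121.120.13.63) -> Router H
More-specific entries that do NOT match:
  121.120.13.20/30 (121.120.13.20 - 121.120.13.23) does not contain 121.120.13.29
  121.112.13.16/28 (121.112.13.16 - 121.112.13.31) does not contain 121.120.13.29
  121.120.15.0/27 (121.120.15.0 - 121.120.15.31) does not contain 121.120.13.29
Longest matching prefix is /26 -> next hop Router H.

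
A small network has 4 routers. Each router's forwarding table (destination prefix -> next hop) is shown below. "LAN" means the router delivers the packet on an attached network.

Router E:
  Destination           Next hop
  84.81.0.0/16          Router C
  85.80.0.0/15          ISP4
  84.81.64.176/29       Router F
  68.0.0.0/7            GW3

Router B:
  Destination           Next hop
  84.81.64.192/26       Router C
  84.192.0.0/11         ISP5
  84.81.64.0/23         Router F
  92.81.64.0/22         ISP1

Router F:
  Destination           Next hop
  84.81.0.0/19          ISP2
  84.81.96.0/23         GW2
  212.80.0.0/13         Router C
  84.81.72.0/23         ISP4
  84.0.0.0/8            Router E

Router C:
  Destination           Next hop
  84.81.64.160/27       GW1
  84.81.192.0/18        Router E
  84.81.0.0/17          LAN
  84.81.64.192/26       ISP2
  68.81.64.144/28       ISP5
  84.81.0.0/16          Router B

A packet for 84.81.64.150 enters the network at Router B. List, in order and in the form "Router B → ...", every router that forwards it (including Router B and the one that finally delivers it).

At Router B: longest match for 84.81.64.150 is 84.81.64.0/23 -> Router F
At Router F: longest match for 84.81.64.150 is 84.0.0.0/8 -> Router E
At Router E: longest match for 84.81.64.150 is 84.81.0.0/16 -> Router C
At Router C: longest match for 84.81.64.150 is 84.81.0.0/17 -> LAN

Router B → Router F → Router E → Router C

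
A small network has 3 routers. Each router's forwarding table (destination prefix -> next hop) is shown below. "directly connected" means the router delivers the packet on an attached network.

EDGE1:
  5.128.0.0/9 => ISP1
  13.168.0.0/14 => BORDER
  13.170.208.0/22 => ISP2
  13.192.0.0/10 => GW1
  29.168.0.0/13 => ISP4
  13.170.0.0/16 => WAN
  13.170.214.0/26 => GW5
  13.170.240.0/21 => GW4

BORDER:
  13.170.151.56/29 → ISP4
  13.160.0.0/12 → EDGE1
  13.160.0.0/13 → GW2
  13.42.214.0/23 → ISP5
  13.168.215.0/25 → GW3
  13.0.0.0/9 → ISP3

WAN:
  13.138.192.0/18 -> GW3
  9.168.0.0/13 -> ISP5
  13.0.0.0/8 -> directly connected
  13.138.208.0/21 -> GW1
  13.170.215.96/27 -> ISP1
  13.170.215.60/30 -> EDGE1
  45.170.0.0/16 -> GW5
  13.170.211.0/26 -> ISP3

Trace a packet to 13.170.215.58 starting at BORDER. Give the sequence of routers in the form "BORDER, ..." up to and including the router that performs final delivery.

BORDER, EDGE1, WAN

At BORDER: longest match for 13.170.215.58 is 13.160.0.0/12 -> EDGE1
At EDGE1: longest match for 13.170.215.58 is 13.170.0.0/16 -> WAN
At WAN: longest match for 13.170.215.58 is 13.0.0.0/8 -> directly connected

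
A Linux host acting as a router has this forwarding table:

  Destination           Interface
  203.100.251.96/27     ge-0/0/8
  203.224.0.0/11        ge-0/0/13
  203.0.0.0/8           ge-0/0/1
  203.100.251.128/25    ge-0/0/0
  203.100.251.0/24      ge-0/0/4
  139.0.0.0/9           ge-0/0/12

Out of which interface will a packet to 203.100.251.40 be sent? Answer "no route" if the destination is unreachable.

Routes whose prefix contains 203.100.251.40:
  203.0.0.0/8 (203.0.0.0 - 203.255.255.255) -> ge-0/0/1
  203.100.251.0/24 (203.100.251.0 - 203.100.251.255) -> ge-0/0/4
More-specific entries that do NOT match:
  203.100.251.96/27 (203.100.251.96 - 203.100.251.127) does not contain 203.100.251.40
  203.100.251.128/25 (203.100.251.128 - 203.100.251.255) does not contain 203.100.251.40
Longest matching prefix is /24 -> interface ge-0/0/4.

ge-0/0/4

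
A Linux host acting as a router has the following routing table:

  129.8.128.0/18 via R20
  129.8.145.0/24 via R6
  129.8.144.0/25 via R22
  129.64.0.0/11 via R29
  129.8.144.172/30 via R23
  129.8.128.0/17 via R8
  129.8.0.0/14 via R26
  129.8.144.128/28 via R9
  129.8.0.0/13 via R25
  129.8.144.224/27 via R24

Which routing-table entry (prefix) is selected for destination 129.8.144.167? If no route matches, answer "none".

Entries matching 129.8.144.167:
  129.8.0.0/13 (129.8.0.0 - 129.15.255.255)
  129.8.0.0/14 (129.8.0.0 - 129.11.255.255)
  129.8.128.0/17 (129.8.128.0 - 129.8.255.255)
  129.8.128.0/18 (129.8.128.0 - 129.8.191.255)
Most specific is 129.8.128.0/18.

129.8.128.0/18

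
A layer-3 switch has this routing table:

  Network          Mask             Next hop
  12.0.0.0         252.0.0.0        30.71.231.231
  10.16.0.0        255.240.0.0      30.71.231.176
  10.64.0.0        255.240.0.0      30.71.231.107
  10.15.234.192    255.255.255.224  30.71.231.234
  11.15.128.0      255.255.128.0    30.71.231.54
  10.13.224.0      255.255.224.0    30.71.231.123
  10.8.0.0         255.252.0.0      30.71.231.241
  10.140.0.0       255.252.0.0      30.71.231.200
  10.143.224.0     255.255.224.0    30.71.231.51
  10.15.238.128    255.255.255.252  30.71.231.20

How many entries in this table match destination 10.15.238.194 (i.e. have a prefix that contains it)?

No listed prefix contains 10.15.238.194.
Total matching entries: 0.

0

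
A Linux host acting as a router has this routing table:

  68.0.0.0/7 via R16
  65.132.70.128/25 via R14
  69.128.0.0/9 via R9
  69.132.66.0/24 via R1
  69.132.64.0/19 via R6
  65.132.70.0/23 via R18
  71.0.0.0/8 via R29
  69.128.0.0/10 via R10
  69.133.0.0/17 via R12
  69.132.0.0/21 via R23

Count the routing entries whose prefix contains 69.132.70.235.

Prefixes containing 69.132.70.235:
  68.0.0.0/7 (68.0.0.0 - 69.255.255.255)
  69.128.0.0/9 (69.128.0.0 - 69.255.255.255)
  69.128.0.0/10 (69.128.0.0 - 69.191.255.255)
  69.132.64.0/19 (69.132.64.0 - 69.132.95.255)
Total matching entries: 4.

4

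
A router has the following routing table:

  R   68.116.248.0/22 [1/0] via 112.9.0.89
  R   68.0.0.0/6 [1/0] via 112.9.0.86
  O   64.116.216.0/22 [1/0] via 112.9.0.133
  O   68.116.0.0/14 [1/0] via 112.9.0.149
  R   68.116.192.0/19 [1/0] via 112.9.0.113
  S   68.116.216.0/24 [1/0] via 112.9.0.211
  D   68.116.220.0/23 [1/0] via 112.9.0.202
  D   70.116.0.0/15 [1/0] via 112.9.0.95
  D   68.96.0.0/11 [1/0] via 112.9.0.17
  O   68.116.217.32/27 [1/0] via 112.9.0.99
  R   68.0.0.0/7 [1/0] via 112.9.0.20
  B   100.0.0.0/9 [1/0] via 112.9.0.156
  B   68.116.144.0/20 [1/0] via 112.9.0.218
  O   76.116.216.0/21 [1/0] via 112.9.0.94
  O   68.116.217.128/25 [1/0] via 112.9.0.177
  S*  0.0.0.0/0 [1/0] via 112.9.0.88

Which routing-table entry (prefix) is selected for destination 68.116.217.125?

Entries matching 68.116.217.125:
  0.0.0.0/0 (default, matches everything)
  68.0.0.0/6 (68.0.0.0 - 71.255.255.255)
  68.0.0.0/7 (68.0.0.0 - 69.255.255.255)
  68.96.0.0/11 (68.96.0.0 - 68.127.255.255)
  68.116.0.0/14 (68.116.0.0 - 68.119.255.255)
  68.116.192.0/19 (68.116.192.0 - 68.116.223.255)
Most specific is 68.116.192.0/19.

68.116.192.0/19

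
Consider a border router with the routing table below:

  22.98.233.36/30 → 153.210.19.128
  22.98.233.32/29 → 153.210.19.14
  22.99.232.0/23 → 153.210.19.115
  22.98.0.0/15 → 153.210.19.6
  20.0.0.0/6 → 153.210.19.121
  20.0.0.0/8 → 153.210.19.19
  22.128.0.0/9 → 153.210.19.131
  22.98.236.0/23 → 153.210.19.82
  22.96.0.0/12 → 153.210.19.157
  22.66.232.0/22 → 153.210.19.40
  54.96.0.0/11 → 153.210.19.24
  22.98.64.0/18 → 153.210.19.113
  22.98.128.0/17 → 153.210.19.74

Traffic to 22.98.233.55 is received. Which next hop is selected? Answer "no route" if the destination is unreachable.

Routes whose prefix contains 22.98.233.55:
  20.0.0.0/6 (20.0.0.0 - 23.255.255.255) -> 153.210.19.121
  22.96.0.0/12 (22.96.0.0 - 22.111.255.255) -> 153.210.19.157
  22.98.0.0/15 (22.98.0.0 - 22.99.255.255) -> 153.210.19.6
  22.98.128.0/17 (22.98.128.0 - 22.98.255.255) -> 153.210.19.74
More-specific entries that do NOT match:
  22.98.233.36/30 (22.98.233.36 - 22.98.233.39) does not contain 22.98.233.55
  22.98.233.32/29 (22.98.233.32 - 22.98.233.39) does not contain 22.98.233.55
  22.99.232.0/23 (22.99.232.0 - 22.99.233.255) does not contain 22.98.233.55
  22.98.236.0/23 (22.98.236.0 - 22.98.237.255) does not contain 22.98.233.55
  22.66.232.0/22 (22.66.232.0 - 22.66.235.255) does not contain 22.98.233.55
  22.98.64.0/18 (22.98.64.0 - 22.98.127.255) does not contain 22.98.233.55
Longest matching prefix is /17 -> next hop 153.210.19.74.

153.210.19.74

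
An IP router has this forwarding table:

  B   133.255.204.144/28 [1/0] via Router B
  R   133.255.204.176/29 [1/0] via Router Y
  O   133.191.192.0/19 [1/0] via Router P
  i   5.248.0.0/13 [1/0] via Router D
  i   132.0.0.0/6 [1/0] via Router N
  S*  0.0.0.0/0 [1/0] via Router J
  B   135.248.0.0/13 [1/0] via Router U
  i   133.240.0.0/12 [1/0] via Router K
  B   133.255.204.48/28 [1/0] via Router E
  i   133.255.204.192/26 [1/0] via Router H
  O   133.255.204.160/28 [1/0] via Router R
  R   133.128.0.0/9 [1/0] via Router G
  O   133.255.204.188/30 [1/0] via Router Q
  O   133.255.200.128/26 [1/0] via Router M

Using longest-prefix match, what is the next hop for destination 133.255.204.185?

Routes whose prefix contains 133.255.204.185:
  0.0.0.0/0 (default, matches everything) -> Router J
  132.0.0.0/6 (132.0.0.0 - 135.255.255.255) -> Router N
  133.128.0.0/9 (133.128.0.0 - 133.255.255.255) -> Router G
  133.240.0.0/12 (133.240.0.0 - 133.255.255.255) -> Router K
More-specific entries that do NOT match:
  133.255.204.188/30 (133.255.204.188 - 133.255.204.191) does not contain 133.255.204.185
  133.255.204.176/29 (133.255.204.176 - 133.255.204.183) does not contain 133.255.204.185
  133.255.204.144/28 (133.255.204.144 - 133.255.204.159) does not contain 133.255.204.185
  133.255.204.48/28 (133.255.204.48 - 133.255.204.63) does not contain 133.255.204.185
  133.255.204.160/28 (133.255.204.160 - 133.255.204.175) does not contain 133.255.204.185
  133.255.204.192/26 (133.255.204.192 - 133.255.204.255) does not contain 133.255.204.185
  133.255.200.128/26 (133.255.200.128 - 133.255.200.191) does not contain 133.255.204.185
  133.191.192.0/19 (133.191.192.0 - 133.191.223.255) does not contain 133.255.204.185
  5.248.0.0/13 (5.248.0.0 - 5.255.255.255) does not contain 133.255.204.185
  135.248.0.0/13 (135.248.0.0 - 135.255.255.255) does not contain 133.255.204.185
Longest matching prefix is /12 -> next hop Router K.

Router K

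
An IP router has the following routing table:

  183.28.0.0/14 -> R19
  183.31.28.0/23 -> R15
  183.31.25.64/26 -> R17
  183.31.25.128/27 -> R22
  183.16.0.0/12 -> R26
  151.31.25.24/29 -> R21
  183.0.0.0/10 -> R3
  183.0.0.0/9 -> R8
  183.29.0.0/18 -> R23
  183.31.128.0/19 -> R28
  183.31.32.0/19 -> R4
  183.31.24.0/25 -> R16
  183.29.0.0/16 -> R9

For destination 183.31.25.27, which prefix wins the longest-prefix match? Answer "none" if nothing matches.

183.28.0.0/14

Entries matching 183.31.25.27:
  183.0.0.0/9 (183.0.0.0 - 183.127.255.255)
  183.0.0.0/10 (183.0.0.0 - 183.63.255.255)
  183.16.0.0/12 (183.16.0.0 - 183.31.255.255)
  183.28.0.0/14 (183.28.0.0 - 183.31.255.255)
Most specific is 183.28.0.0/14.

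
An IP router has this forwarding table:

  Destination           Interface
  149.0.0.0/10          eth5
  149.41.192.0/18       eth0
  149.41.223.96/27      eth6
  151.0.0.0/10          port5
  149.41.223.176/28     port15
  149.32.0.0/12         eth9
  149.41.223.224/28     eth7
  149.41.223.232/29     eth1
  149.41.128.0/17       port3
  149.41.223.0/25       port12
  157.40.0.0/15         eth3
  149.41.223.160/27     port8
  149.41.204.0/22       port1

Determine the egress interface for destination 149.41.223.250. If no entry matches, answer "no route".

Routes whose prefix contains 149.41.223.250:
  149.0.0.0/10 (149.0.0.0 - 149.63.255.255) -> eth5
  149.32.0.0/12 (149.32.0.0 - 149.47.255.255) -> eth9
  149.41.128.0/17 (149.41.128.0 - 149.41.255.255) -> port3
  149.41.192.0/18 (149.41.192.0 - 149.41.255.255) -> eth0
More-specific entries that do NOT match:
  149.41.223.232/29 (149.41.223.232 - 149.41.223.239) does not contain 149.41.223.250
  149.41.223.176/28 (149.41.223.176 - 149.41.223.191) does not contain 149.41.223.250
  149.41.223.224/28 (149.41.223.224 - 149.41.223.239) does not contain 149.41.223.250
  149.41.223.96/27 (149.41.223.96 - 149.41.223.127) does not contain 149.41.223.250
  149.41.223.160/27 (149.41.223.160 - 149.41.223.191) does not contain 149.41.223.250
  149.41.223.0/25 (149.41.223.0 - 149.41.223.127) does not contain 149.41.223.250
  149.41.204.0/22 (149.41.204.0 - 149.41.207.255) does not contain 149.41.223.250
Longest matching prefix is /18 -> interface eth0.

eth0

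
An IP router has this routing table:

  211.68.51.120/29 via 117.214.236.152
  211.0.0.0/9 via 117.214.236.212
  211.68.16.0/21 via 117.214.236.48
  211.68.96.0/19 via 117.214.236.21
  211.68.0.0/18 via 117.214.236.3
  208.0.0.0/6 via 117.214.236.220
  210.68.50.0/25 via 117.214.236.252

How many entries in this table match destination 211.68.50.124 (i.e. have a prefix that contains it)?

Prefixes containing 211.68.50.124:
  208.0.0.0/6 (208.0.0.0 - 211.255.255.255)
  211.0.0.0/9 (211.0.0.0 - 211.127.255.255)
  211.68.0.0/18 (211.68.0.0 - 211.68.63.255)
Total matching entries: 3.

3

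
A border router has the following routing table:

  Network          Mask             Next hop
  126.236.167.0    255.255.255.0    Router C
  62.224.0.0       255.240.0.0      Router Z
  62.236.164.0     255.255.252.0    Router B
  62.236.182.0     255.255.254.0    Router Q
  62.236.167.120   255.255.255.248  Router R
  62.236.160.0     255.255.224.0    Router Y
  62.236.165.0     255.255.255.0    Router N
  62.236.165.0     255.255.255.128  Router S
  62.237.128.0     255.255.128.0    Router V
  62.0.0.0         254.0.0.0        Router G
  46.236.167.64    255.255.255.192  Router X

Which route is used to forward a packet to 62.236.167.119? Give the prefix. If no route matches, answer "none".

Entries matching 62.236.167.119:
  62.0.0.0/7 (62.0.0.0 - 63.255.255.255)
  62.224.0.0/12 (62.224.0.0 - 62.239.255.255)
  62.236.160.0/19 (62.236.160.0 - 62.236.191.255)
  62.236.164.0/22 (62.236.164.0 - 62.236.167.255)
Most specific is 62.236.164.0/22.

62.236.164.0/22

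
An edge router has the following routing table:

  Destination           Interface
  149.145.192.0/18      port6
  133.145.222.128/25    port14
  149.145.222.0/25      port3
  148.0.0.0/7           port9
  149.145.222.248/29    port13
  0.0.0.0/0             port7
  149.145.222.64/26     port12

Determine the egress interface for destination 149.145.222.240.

port6

Routes whose prefix contains 149.145.222.240:
  0.0.0.0/0 (default, matches everything) -> port7
  148.0.0.0/7 (148.0.0.0 - 149.255.255.255) -> port9
  149.145.192.0/18 (149.145.192.0 - 149.145.255.255) -> port6
More-specific entries that do NOT match:
  149.145.222.248/29 (149.145.222.248 - 149.145.222.255) does not contain 149.145.222.240
  149.145.222.64/26 (149.145.222.64 - 149.145.222.127) does not contain 149.145.222.240
  133.145.222.128/25 (133.145.222.128 - 133.145.222.255) does not contain 149.145.222.240
  149.145.222.0/25 (149.145.222.0 - 149.145.222.127) does not contain 149.145.222.240
Longest matching prefix is /18 -> interface port6.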